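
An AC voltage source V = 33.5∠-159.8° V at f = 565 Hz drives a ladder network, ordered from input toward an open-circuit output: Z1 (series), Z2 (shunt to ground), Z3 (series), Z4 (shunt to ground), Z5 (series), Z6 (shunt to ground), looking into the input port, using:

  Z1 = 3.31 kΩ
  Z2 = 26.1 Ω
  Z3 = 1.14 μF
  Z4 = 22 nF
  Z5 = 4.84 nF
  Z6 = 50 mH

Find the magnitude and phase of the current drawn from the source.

Step 1 — Angular frequency: ω = 2π·f = 2π·565 = 3550 rad/s.
Step 2 — Component impedances:
  Z1: Z = R = 3310 Ω
  Z2: Z = R = 26.1 Ω
  Z3: Z = 1/(jωC) = -j/(ω·C) = 0 - j247.1 Ω
  Z4: Z = 1/(jωC) = -j/(ω·C) = 0 - j1.28e+04 Ω
  Z5: Z = 1/(jωC) = -j/(ω·C) = 0 - j5.82e+04 Ω
  Z6: Z = jωL = j·3550·0.05 = 0 + j177.5 Ω
Step 3 — Ladder network (open output): work backward from the far end, alternating series and parallel combinations. Z_in = 3336 - j0.06345 Ω = 3336∠-0.0° Ω.
Step 4 — Source phasor: V = 33.5∠-159.8° V = -31.44 - j11.57 V.
Step 5 — Ohm's law: I = V / Z_total = (-31.44 - j11.57) / (3336 - j0.06345) = -0.009424 - j0.003468 A.
Step 6 — Convert to polar: |I| = 0.01004 A, ∠I = -159.8°.

I = 0.01004∠-159.8° A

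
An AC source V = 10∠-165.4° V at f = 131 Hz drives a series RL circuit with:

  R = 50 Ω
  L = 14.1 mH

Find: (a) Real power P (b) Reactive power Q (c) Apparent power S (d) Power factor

Step 1 — Angular frequency: ω = 2π·f = 2π·131 = 823.1 rad/s.
Step 2 — Component impedances:
  R: Z = R = 50 Ω
  L: Z = jωL = j·823.1·0.0141 = 0 + j11.61 Ω
Step 3 — Series combination: Z_total = R + L = 50 + j11.61 Ω = 51.33∠13.1° Ω.
Step 4 — Source phasor: V = 10∠-165.4° V = -9.677 - j2.521 V.
Step 5 — Current: I = V / Z = -0.1948 - j0.00521 A = 0.1948∠-178.5° A.
Step 6 — Complex power: S = V·I* = 1.898 + j0.4405 VA.
Step 7 — Real power: P = Re(S) = 1.898 W.
Step 8 — Reactive power: Q = Im(S) = 0.4405 VAR.
Step 9 — Apparent power: |S| = 1.948 VA.
Step 10 — Power factor: PF = P/|S| = 0.9741 (lagging).

(a) P = 1.898 W  (b) Q = 0.4405 VAR  (c) S = 1.948 VA  (d) PF = 0.9741 (lagging)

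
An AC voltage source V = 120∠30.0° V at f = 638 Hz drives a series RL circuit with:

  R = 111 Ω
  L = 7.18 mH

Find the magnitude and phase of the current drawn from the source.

Step 1 — Angular frequency: ω = 2π·f = 2π·638 = 4009 rad/s.
Step 2 — Component impedances:
  R: Z = R = 111 Ω
  L: Z = jωL = j·4009·0.00718 = 0 + j28.78 Ω
Step 3 — Series combination: Z_total = R + L = 111 + j28.78 Ω = 114.7∠14.5° Ω.
Step 4 — Source phasor: V = 120∠30.0° V = 103.9 + j60 V.
Step 5 — Ohm's law: I = V / Z_total = (103.9 + j60) / (111 + j28.78) = 1.009 + j0.279 A.
Step 6 — Convert to polar: |I| = 1.046 A, ∠I = 15.5°.

I = 1.046∠15.5° A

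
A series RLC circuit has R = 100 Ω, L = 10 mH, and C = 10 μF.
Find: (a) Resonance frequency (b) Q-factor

Step 1 — Resonance condition Im(Z)=0 gives ω₀ = 1/√(LC).
Step 2 — ω₀ = 1/√(0.01·1e-05) = 3162 rad/s.
Step 3 — f₀ = ω₀/(2π) = 503.3 Hz.
Step 4 — Series Q: Q = ω₀L/R = 3162·0.01/100 = 0.3162.

(a) f₀ = 503.3 Hz  (b) Q = 0.3162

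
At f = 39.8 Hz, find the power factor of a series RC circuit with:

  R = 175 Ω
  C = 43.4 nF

Step 1 — Angular frequency: ω = 2π·f = 2π·39.8 = 250.1 rad/s.
Step 2 — Component impedances:
  R: Z = R = 175 Ω
  C: Z = 1/(jωC) = -j/(ω·C) = 0 - j9.214e+04 Ω
Step 3 — Series combination: Z_total = R + C = 175 - j9.214e+04 Ω = 9.214e+04∠-89.9° Ω.
Step 4 — Power factor: PF = cos(φ) = Re(Z)/|Z| = 175/9.214e+04 = 0.001899.
Step 5 — Type: Im(Z) = -9.214e+04 ⇒ leading (phase φ = -89.9°).

PF = 0.001899 (leading, φ = -89.9°)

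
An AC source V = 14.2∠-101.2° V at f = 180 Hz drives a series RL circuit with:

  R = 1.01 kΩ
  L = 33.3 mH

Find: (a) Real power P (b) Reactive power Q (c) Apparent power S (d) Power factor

Step 1 — Angular frequency: ω = 2π·f = 2π·180 = 1131 rad/s.
Step 2 — Component impedances:
  R: Z = R = 1010 Ω
  L: Z = jωL = j·1131·0.0333 = 0 + j37.66 Ω
Step 3 — Series combination: Z_total = R + L = 1010 + j37.66 Ω = 1011∠2.1° Ω.
Step 4 — Source phasor: V = 14.2∠-101.2° V = -2.758 - j13.93 V.
Step 5 — Current: I = V / Z = -0.003241 - j0.01367 A = 0.01405∠-103.3° A.
Step 6 — Complex power: S = V·I* = 0.1994 + j0.007434 VA.
Step 7 — Real power: P = Re(S) = 0.1994 W.
Step 8 — Reactive power: Q = Im(S) = 0.007434 VAR.
Step 9 — Apparent power: |S| = 0.1995 VA.
Step 10 — Power factor: PF = P/|S| = 0.9993 (lagging).

(a) P = 0.1994 W  (b) Q = 0.007434 VAR  (c) S = 0.1995 VA  (d) PF = 0.9993 (lagging)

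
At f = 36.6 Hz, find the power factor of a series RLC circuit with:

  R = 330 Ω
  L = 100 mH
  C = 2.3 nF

Step 1 — Angular frequency: ω = 2π·f = 2π·36.6 = 230 rad/s.
Step 2 — Component impedances:
  R: Z = R = 330 Ω
  L: Z = jωL = j·230·0.1 = 0 + j23 Ω
  C: Z = 1/(jωC) = -j/(ω·C) = 0 - j1.891e+06 Ω
Step 3 — Series combination: Z_total = R + L + C = 330 - j1.891e+06 Ω = 1.891e+06∠-90.0° Ω.
Step 4 — Power factor: PF = cos(φ) = Re(Z)/|Z| = 330/1.891e+06 = 0.0001745.
Step 5 — Type: Im(Z) = -1.891e+06 ⇒ leading (phase φ = -90.0°).

PF = 0.0001745 (leading, φ = -90.0°)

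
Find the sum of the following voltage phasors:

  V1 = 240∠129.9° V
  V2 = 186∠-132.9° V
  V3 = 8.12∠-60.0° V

Step 1 — Convert each phasor to rectangular form:
  V1 = 240·(cos(129.9°) + j·sin(129.9°)) = -153.9 + j184.1 V
  V2 = 186·(cos(-132.9°) + j·sin(-132.9°)) = -126.6 - j136.3 V
  V3 = 8.12·(cos(-60.0°) + j·sin(-60.0°)) = 4.06 - j7.032 V
Step 2 — Sum components: V_total = -276.5 + j40.83 V.
Step 3 — Convert to polar: |V_total| = 279.5 V, ∠V_total = 171.6°.

V_total = 279.5∠171.6° V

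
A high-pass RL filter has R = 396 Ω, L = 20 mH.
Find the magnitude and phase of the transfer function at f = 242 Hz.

Step 1 — Angular frequency: ω = 2π·242 = 1521 rad/s.
Step 2 — Transfer function: H(jω) = jωL/(R + jωL).
Step 3 — Numerator jωL = j·30.41; denominator R + jωL = 396 + j30.41.
Step 4 — H = 0.005863 + j0.07634.
Step 5 — Magnitude: |H| = 0.07657 (-22.3 dB); phase: φ = 85.6°.

|H| = 0.07657 (-22.3 dB), φ = 85.6°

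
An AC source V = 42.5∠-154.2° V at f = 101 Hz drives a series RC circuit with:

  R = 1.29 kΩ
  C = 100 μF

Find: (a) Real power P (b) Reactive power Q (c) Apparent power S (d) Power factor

Step 1 — Angular frequency: ω = 2π·f = 2π·101 = 634.6 rad/s.
Step 2 — Component impedances:
  R: Z = R = 1290 Ω
  C: Z = 1/(jωC) = -j/(ω·C) = 0 - j15.76 Ω
Step 3 — Series combination: Z_total = R + C = 1290 - j15.76 Ω = 1290∠-0.7° Ω.
Step 4 — Source phasor: V = 42.5∠-154.2° V = -38.26 - j18.5 V.
Step 5 — Current: I = V / Z = -0.02948 - j0.0147 A = 0.03294∠-153.5° A.
Step 6 — Complex power: S = V·I* = 1.4 - j0.0171 VA.
Step 7 — Real power: P = Re(S) = 1.4 W.
Step 8 — Reactive power: Q = Im(S) = -0.0171 VAR.
Step 9 — Apparent power: |S| = 1.4 VA.
Step 10 — Power factor: PF = P/|S| = 0.9999 (leading).

(a) P = 1.4 W  (b) Q = -0.0171 VAR  (c) S = 1.4 VA  (d) PF = 0.9999 (leading)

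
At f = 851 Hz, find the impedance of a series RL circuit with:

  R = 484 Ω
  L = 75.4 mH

Step 1 — Angular frequency: ω = 2π·f = 2π·851 = 5347 rad/s.
Step 2 — Component impedances:
  R: Z = R = 484 Ω
  L: Z = jωL = j·5347·0.0754 = 0 + j403.2 Ω
Step 3 — Series combination: Z_total = R + L = 484 + j403.2 Ω = 629.9∠39.8° Ω.

Z = 484 + j403.2 Ω = 629.9∠39.8° Ω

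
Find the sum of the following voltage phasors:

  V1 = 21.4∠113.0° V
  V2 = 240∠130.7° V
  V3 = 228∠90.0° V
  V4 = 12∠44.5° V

Step 1 — Convert each phasor to rectangular form:
  V1 = 21.4·(cos(113.0°) + j·sin(113.0°)) = -8.362 + j19.7 V
  V2 = 240·(cos(130.7°) + j·sin(130.7°)) = -156.5 + j182 V
  V3 = 228·(cos(90.0°) + j·sin(90.0°)) = 0 + j228 V
  V4 = 12·(cos(44.5°) + j·sin(44.5°)) = 8.559 + j8.411 V
Step 2 — Sum components: V_total = -156.3 + j438.1 V.
Step 3 — Convert to polar: |V_total| = 465.1 V, ∠V_total = 109.6°.

V_total = 465.1∠109.6° V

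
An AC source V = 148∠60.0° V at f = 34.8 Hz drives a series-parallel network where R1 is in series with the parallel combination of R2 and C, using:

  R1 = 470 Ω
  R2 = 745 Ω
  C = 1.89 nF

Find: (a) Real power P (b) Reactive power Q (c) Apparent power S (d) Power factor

Step 1 — Angular frequency: ω = 2π·f = 2π·34.8 = 218.7 rad/s.
Step 2 — Component impedances:
  R1: Z = R = 470 Ω
  R2: Z = R = 745 Ω
  C: Z = 1/(jωC) = -j/(ω·C) = 0 - j2.42e+06 Ω
Step 3 — Parallel branch: R2 || C = 1/(1/R2 + 1/C) = 745 - j0.2294 Ω.
Step 4 — Series with R1: Z_total = R1 + (R2 || C) = 1215 - j0.2294 Ω = 1215∠-0.0° Ω.
Step 5 — Source phasor: V = 148∠60.0° V = 74 + j128.2 V.
Step 6 — Current: I = V / Z = 0.06089 + j0.1055 A = 0.1218∠60.0° A.
Step 7 — Complex power: S = V·I* = 18.03 - j0.003403 VA.
Step 8 — Real power: P = Re(S) = 18.03 W.
Step 9 — Reactive power: Q = Im(S) = -0.003403 VAR.
Step 10 — Apparent power: |S| = 18.03 VA.
Step 11 — Power factor: PF = P/|S| = 1 (leading).

(a) P = 18.03 W  (b) Q = -0.003403 VAR  (c) S = 18.03 VA  (d) PF = 1 (leading)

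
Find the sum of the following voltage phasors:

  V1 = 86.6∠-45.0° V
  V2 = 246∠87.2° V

Step 1 — Convert each phasor to rectangular form:
  V1 = 86.6·(cos(-45.0°) + j·sin(-45.0°)) = 61.24 - j61.24 V
  V2 = 246·(cos(87.2°) + j·sin(87.2°)) = 12.02 + j245.7 V
Step 2 — Sum components: V_total = 73.25 + j184.5 V.
Step 3 — Convert to polar: |V_total| = 198.5 V, ∠V_total = 68.3°.

V_total = 198.5∠68.3° V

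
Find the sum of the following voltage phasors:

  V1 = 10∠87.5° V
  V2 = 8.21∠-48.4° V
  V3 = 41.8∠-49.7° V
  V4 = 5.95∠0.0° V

Step 1 — Convert each phasor to rectangular form:
  V1 = 10·(cos(87.5°) + j·sin(87.5°)) = 0.4362 + j9.99 V
  V2 = 8.21·(cos(-48.4°) + j·sin(-48.4°)) = 5.451 - j6.139 V
  V3 = 41.8·(cos(-49.7°) + j·sin(-49.7°)) = 27.04 - j31.88 V
  V4 = 5.95·(cos(0.0°) + j·sin(0.0°)) = 5.95 V
Step 2 — Sum components: V_total = 38.87 - j28.03 V.
Step 3 — Convert to polar: |V_total| = 47.92 V, ∠V_total = -35.8°.

V_total = 47.92∠-35.8° V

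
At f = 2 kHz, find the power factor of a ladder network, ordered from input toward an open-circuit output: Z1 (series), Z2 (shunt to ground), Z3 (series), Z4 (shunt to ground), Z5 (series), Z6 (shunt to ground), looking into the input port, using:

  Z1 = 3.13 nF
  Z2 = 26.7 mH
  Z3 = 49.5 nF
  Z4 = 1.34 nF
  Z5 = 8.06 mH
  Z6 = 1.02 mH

Step 1 — Angular frequency: ω = 2π·f = 2π·2000 = 1.257e+04 rad/s.
Step 2 — Component impedances:
  Z1: Z = 1/(jωC) = -j/(ω·C) = 0 - j2.542e+04 Ω
  Z2: Z = jωL = j·1.257e+04·0.0267 = 0 + j335.5 Ω
  Z3: Z = 1/(jωC) = -j/(ω·C) = 0 - j1608 Ω
  Z4: Z = 1/(jωC) = -j/(ω·C) = 0 - j5.939e+04 Ω
  Z5: Z = jωL = j·1.257e+04·0.00806 = 0 + j101.3 Ω
  Z6: Z = jωL = j·1.257e+04·0.00102 = 0 + j12.82 Ω
Step 3 — Ladder network (open output): work backward from the far end, alternating series and parallel combinations. Z_in = 0 - j2.499e+04 Ω = 2.499e+04∠-90.0° Ω.
Step 4 — Power factor: PF = cos(φ) = Re(Z)/|Z| = 0/2.499e+04 = 0.
Step 5 — Type: Im(Z) = -2.499e+04 ⇒ leading (phase φ = -90.0°).

PF = 0 (leading, φ = -90.0°)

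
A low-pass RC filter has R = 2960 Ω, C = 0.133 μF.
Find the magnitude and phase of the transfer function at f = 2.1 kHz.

Step 1 — Angular frequency: ω = 2π·2100 = 1.319e+04 rad/s.
Step 2 — Transfer function: H(jω) = 1/(1 + jωRC).
Step 3 — Denominator: 1 + jωRC = 1 + j·1.319e+04·2960·1.33e-07 = 1 + j5.194.
Step 4 — H = 0.03574 - j0.1856.
Step 5 — Magnitude: |H| = 0.189 (-14.5 dB); phase: φ = -79.1°.

|H| = 0.189 (-14.5 dB), φ = -79.1°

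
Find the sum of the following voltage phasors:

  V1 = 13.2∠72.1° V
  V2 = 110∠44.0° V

Step 1 — Convert each phasor to rectangular form:
  V1 = 13.2·(cos(72.1°) + j·sin(72.1°)) = 4.057 + j12.56 V
  V2 = 110·(cos(44.0°) + j·sin(44.0°)) = 79.13 + j76.41 V
Step 2 — Sum components: V_total = 83.18 + j88.97 V.
Step 3 — Convert to polar: |V_total| = 121.8 V, ∠V_total = 46.9°.

V_total = 121.8∠46.9° V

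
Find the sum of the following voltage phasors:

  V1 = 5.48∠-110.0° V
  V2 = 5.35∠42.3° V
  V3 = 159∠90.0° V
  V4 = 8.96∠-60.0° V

Step 1 — Convert each phasor to rectangular form:
  V1 = 5.48·(cos(-110.0°) + j·sin(-110.0°)) = -1.874 - j5.15 V
  V2 = 5.35·(cos(42.3°) + j·sin(42.3°)) = 3.957 + j3.601 V
  V3 = 159·(cos(90.0°) + j·sin(90.0°)) = 0 + j159 V
  V4 = 8.96·(cos(-60.0°) + j·sin(-60.0°)) = 4.48 - j7.76 V
Step 2 — Sum components: V_total = 6.563 + j149.7 V.
Step 3 — Convert to polar: |V_total| = 149.8 V, ∠V_total = 87.5°.

V_total = 149.8∠87.5° V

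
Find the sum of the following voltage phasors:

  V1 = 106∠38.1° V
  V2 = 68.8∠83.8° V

Step 1 — Convert each phasor to rectangular form:
  V1 = 106·(cos(38.1°) + j·sin(38.1°)) = 83.42 + j65.41 V
  V2 = 68.8·(cos(83.8°) + j·sin(83.8°)) = 7.43 + j68.4 V
Step 2 — Sum components: V_total = 90.85 + j133.8 V.
Step 3 — Convert to polar: |V_total| = 161.7 V, ∠V_total = 55.8°.

V_total = 161.7∠55.8° V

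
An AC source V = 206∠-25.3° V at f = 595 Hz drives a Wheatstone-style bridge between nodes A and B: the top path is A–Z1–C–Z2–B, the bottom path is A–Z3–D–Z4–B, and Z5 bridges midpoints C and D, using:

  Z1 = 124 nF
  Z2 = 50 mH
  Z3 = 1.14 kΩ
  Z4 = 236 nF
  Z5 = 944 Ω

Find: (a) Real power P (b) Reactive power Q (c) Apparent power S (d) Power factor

Step 1 — Angular frequency: ω = 2π·f = 2π·595 = 3738 rad/s.
Step 2 — Component impedances:
  Z1: Z = 1/(jωC) = -j/(ω·C) = 0 - j2157 Ω
  Z2: Z = jωL = j·3738·0.05 = 0 + j186.9 Ω
  Z3: Z = R = 1140 Ω
  Z4: Z = 1/(jωC) = -j/(ω·C) = 0 - j1133 Ω
  Z5: Z = R = 944 Ω
Step 3 — Bridge requires nodal analysis (the Z5 bridge couples midpoints C and D, so the two paths cannot be reduced to a simple series/parallel combination). Setting node B to ground and injecting 1 A at node A, the 3-node admittance system at A, C, D solves to V_A = Z_AB = 845.8 - j842.5 Ω = 1194∠-44.9° Ω.
Step 4 — Source phasor: V = 206∠-25.3° V = 186.2 - j88.04 V.
Step 5 — Current: I = V / Z = 0.1626 + j0.05785 A = 0.1726∠19.6° A.
Step 6 — Complex power: S = V·I* = 25.18 - j25.09 VA.
Step 7 — Real power: P = Re(S) = 25.18 W.
Step 8 — Reactive power: Q = Im(S) = -25.09 VAR.
Step 9 — Apparent power: |S| = 35.55 VA.
Step 10 — Power factor: PF = P/|S| = 0.7085 (leading).

(a) P = 25.18 W  (b) Q = -25.09 VAR  (c) S = 35.55 VA  (d) PF = 0.7085 (leading)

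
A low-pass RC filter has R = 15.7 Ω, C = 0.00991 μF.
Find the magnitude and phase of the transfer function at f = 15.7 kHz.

Step 1 — Angular frequency: ω = 2π·1.57e+04 = 9.865e+04 rad/s.
Step 2 — Transfer function: H(jω) = 1/(1 + jωRC).
Step 3 — Denominator: 1 + jωRC = 1 + j·9.865e+04·15.7·9.91e-09 = 1 + j0.01535.
Step 4 — H = 0.9998 - j0.01534.
Step 5 — Magnitude: |H| = 0.9999 (-0.0 dB); phase: φ = -0.9°.

|H| = 0.9999 (-0.0 dB), φ = -0.9°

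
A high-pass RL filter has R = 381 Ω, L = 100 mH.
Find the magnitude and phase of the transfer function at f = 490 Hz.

Step 1 — Angular frequency: ω = 2π·490 = 3079 rad/s.
Step 2 — Transfer function: H(jω) = jωL/(R + jωL).
Step 3 — Numerator jωL = j·307.9; denominator R + jωL = 381 + j307.9.
Step 4 — H = 0.395 + j0.4889.
Step 5 — Magnitude: |H| = 0.6285 (-4.0 dB); phase: φ = 51.1°.

|H| = 0.6285 (-4.0 dB), φ = 51.1°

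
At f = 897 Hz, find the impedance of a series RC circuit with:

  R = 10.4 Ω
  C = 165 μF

Step 1 — Angular frequency: ω = 2π·f = 2π·897 = 5636 rad/s.
Step 2 — Component impedances:
  R: Z = R = 10.4 Ω
  C: Z = 1/(jωC) = -j/(ω·C) = 0 - j1.075 Ω
Step 3 — Series combination: Z_total = R + C = 10.4 - j1.075 Ω = 10.46∠-5.9° Ω.

Z = 10.4 - j1.075 Ω = 10.46∠-5.9° Ω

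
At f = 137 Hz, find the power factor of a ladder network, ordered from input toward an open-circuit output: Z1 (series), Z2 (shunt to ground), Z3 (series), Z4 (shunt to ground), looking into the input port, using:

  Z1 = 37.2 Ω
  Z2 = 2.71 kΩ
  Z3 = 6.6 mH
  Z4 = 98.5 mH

Step 1 — Angular frequency: ω = 2π·f = 2π·137 = 860.8 rad/s.
Step 2 — Component impedances:
  Z1: Z = R = 37.2 Ω
  Z2: Z = R = 2710 Ω
  Z3: Z = jωL = j·860.8·0.0066 = 0 + j5.681 Ω
  Z4: Z = jωL = j·860.8·0.0985 = 0 + j84.79 Ω
Step 3 — Ladder network (open output): work backward from the far end, alternating series and parallel combinations. Z_in = 40.22 + j90.37 Ω = 98.91∠66.0° Ω.
Step 4 — Power factor: PF = cos(φ) = Re(Z)/|Z| = 40.22/98.91 = 0.4066.
Step 5 — Type: Im(Z) = 90.37 ⇒ lagging (phase φ = 66.0°).

PF = 0.4066 (lagging, φ = 66.0°)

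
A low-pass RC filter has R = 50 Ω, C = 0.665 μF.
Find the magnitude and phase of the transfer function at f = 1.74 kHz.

Step 1 — Angular frequency: ω = 2π·1740 = 1.093e+04 rad/s.
Step 2 — Transfer function: H(jω) = 1/(1 + jωRC).
Step 3 — Denominator: 1 + jωRC = 1 + j·1.093e+04·50·6.65e-07 = 1 + j0.3635.
Step 4 — H = 0.8833 - j0.3211.
Step 5 — Magnitude: |H| = 0.9398 (-0.5 dB); phase: φ = -20.0°.

|H| = 0.9398 (-0.5 dB), φ = -20.0°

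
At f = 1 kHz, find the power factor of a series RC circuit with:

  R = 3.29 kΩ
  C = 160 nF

Step 1 — Angular frequency: ω = 2π·f = 2π·1000 = 6283 rad/s.
Step 2 — Component impedances:
  R: Z = R = 3290 Ω
  C: Z = 1/(jωC) = -j/(ω·C) = 0 - j994.7 Ω
Step 3 — Series combination: Z_total = R + C = 3290 - j994.7 Ω = 3437∠-16.8° Ω.
Step 4 — Power factor: PF = cos(φ) = Re(Z)/|Z| = 3290/3437 = 0.9572.
Step 5 — Type: Im(Z) = -994.7 ⇒ leading (phase φ = -16.8°).

PF = 0.9572 (leading, φ = -16.8°)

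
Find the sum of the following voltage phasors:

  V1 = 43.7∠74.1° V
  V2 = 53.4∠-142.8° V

Step 1 — Convert each phasor to rectangular form:
  V1 = 43.7·(cos(74.1°) + j·sin(74.1°)) = 11.97 + j42.03 V
  V2 = 53.4·(cos(-142.8°) + j·sin(-142.8°)) = -42.53 - j32.29 V
Step 2 — Sum components: V_total = -30.56 + j9.743 V.
Step 3 — Convert to polar: |V_total| = 32.08 V, ∠V_total = 162.3°.

V_total = 32.08∠162.3° V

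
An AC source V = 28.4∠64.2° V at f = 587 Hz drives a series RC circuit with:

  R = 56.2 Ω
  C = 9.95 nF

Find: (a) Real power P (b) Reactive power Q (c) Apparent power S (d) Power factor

Step 1 — Angular frequency: ω = 2π·f = 2π·587 = 3688 rad/s.
Step 2 — Component impedances:
  R: Z = R = 56.2 Ω
  C: Z = 1/(jωC) = -j/(ω·C) = 0 - j2.725e+04 Ω
Step 3 — Series combination: Z_total = R + C = 56.2 - j2.725e+04 Ω = 2.725e+04∠-89.9° Ω.
Step 4 — Source phasor: V = 28.4∠64.2° V = 12.36 + j25.57 V.
Step 5 — Current: I = V / Z = -0.0009374 + j0.0004555 A = 0.001042∠154.1° A.
Step 6 — Complex power: S = V·I* = 6.105e-05 - j0.0296 VA.
Step 7 — Real power: P = Re(S) = 6.105e-05 W.
Step 8 — Reactive power: Q = Im(S) = -0.0296 VAR.
Step 9 — Apparent power: |S| = 0.0296 VA.
Step 10 — Power factor: PF = P/|S| = 0.002062 (leading).

(a) P = 6.105e-05 W  (b) Q = -0.0296 VAR  (c) S = 0.0296 VA  (d) PF = 0.002062 (leading)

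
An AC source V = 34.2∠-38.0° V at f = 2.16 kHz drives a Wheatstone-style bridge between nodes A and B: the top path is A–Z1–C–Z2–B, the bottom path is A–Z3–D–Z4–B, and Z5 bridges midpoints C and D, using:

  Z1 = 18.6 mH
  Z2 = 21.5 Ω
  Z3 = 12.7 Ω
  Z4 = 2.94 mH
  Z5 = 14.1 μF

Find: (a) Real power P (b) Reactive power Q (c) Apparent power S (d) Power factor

Step 1 — Angular frequency: ω = 2π·f = 2π·2160 = 1.357e+04 rad/s.
Step 2 — Component impedances:
  Z1: Z = jωL = j·1.357e+04·0.0186 = 0 + j252.4 Ω
  Z2: Z = R = 21.5 Ω
  Z3: Z = R = 12.7 Ω
  Z4: Z = jωL = j·1.357e+04·0.00294 = 0 + j39.9 Ω
  Z5: Z = 1/(jωC) = -j/(ω·C) = 0 - j5.226 Ω
Step 3 — Bridge requires nodal analysis (the Z5 bridge couples midpoints C and D, so the two paths cannot be reduced to a simple series/parallel combination). Setting node B to ground and injecting 1 A at node A, the 3-node admittance system at A, C, D solves to V_A = Z_AB = 33.76 + j7.647 Ω = 34.61∠12.8° Ω.
Step 4 — Source phasor: V = 34.2∠-38.0° V = 26.95 - j21.06 V.
Step 5 — Current: I = V / Z = 0.625 - j0.7653 A = 0.9881∠-50.8° A.
Step 6 — Complex power: S = V·I* = 32.96 + j7.466 VA.
Step 7 — Real power: P = Re(S) = 32.96 W.
Step 8 — Reactive power: Q = Im(S) = 7.466 VAR.
Step 9 — Apparent power: |S| = 33.79 VA.
Step 10 — Power factor: PF = P/|S| = 0.9753 (lagging).

(a) P = 32.96 W  (b) Q = 7.466 VAR  (c) S = 33.79 VA  (d) PF = 0.9753 (lagging)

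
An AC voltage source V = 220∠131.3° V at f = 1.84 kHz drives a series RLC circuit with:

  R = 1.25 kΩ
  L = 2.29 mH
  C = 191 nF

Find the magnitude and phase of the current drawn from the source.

Step 1 — Angular frequency: ω = 2π·f = 2π·1840 = 1.156e+04 rad/s.
Step 2 — Component impedances:
  R: Z = R = 1250 Ω
  L: Z = jωL = j·1.156e+04·0.00229 = 0 + j26.47 Ω
  C: Z = 1/(jωC) = -j/(ω·C) = 0 - j452.9 Ω
Step 3 — Series combination: Z_total = R + L + C = 1250 - j426.4 Ω = 1321∠-18.8° Ω.
Step 4 — Source phasor: V = 220∠131.3° V = -145.2 + j165.3 V.
Step 5 — Ohm's law: I = V / Z_total = (-145.2 + j165.3) / (1250 - j426.4) = -0.1445 + j0.08295 A.
Step 6 — Convert to polar: |I| = 0.1666 A, ∠I = 150.1°.

I = 0.1666∠150.1° A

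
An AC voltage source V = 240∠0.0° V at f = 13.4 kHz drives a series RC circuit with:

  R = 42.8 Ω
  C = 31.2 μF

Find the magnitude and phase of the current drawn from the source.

Step 1 — Angular frequency: ω = 2π·f = 2π·1.34e+04 = 8.419e+04 rad/s.
Step 2 — Component impedances:
  R: Z = R = 42.8 Ω
  C: Z = 1/(jωC) = -j/(ω·C) = 0 - j0.3807 Ω
Step 3 — Series combination: Z_total = R + C = 42.8 - j0.3807 Ω = 42.8∠-0.5° Ω.
Step 4 — Source phasor: V = 240∠0.0° V = 240 V.
Step 5 — Ohm's law: I = V / Z_total = (240) / (42.8 - j0.3807) = 5.607 + j0.04987 A.
Step 6 — Convert to polar: |I| = 5.607 A, ∠I = 0.5°.

I = 5.607∠0.5° A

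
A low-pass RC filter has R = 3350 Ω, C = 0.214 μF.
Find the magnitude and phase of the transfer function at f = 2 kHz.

Step 1 — Angular frequency: ω = 2π·2000 = 1.257e+04 rad/s.
Step 2 — Transfer function: H(jω) = 1/(1 + jωRC).
Step 3 — Denominator: 1 + jωRC = 1 + j·1.257e+04·3350·2.14e-07 = 1 + j9.009.
Step 4 — H = 0.01217 - j0.1097.
Step 5 — Magnitude: |H| = 0.1103 (-19.1 dB); phase: φ = -83.7°.

|H| = 0.1103 (-19.1 dB), φ = -83.7°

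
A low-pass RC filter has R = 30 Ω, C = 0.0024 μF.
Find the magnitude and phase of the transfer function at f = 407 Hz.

Step 1 — Angular frequency: ω = 2π·407 = 2557 rad/s.
Step 2 — Transfer function: H(jω) = 1/(1 + jωRC).
Step 3 — Denominator: 1 + jωRC = 1 + j·2557·30·2.4e-09 = 1 + j0.0001841.
Step 4 — H = 1 - j0.0001841.
Step 5 — Magnitude: |H| = 1 (-0.0 dB); phase: φ = -0.0°.

|H| = 1 (-0.0 dB), φ = -0.0°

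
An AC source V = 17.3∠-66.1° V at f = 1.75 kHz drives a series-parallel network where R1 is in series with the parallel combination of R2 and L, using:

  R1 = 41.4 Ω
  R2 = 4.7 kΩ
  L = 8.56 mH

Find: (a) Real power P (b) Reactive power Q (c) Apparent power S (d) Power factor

Step 1 — Angular frequency: ω = 2π·f = 2π·1750 = 1.1e+04 rad/s.
Step 2 — Component impedances:
  R1: Z = R = 41.4 Ω
  R2: Z = R = 4700 Ω
  L: Z = jωL = j·1.1e+04·0.00856 = 0 + j94.12 Ω
Step 3 — Parallel branch: R2 || L = 1/(1/R2 + 1/L) = 1.884 + j94.08 Ω.
Step 4 — Series with R1: Z_total = R1 + (R2 || L) = 43.28 + j94.08 Ω = 103.6∠65.3° Ω.
Step 5 — Source phasor: V = 17.3∠-66.1° V = 7.009 - j15.82 V.
Step 6 — Current: I = V / Z = -0.1105 - j0.1253 A = 0.167∠-131.4° A.
Step 7 — Complex power: S = V·I* = 1.208 + j2.625 VA.
Step 8 — Real power: P = Re(S) = 1.208 W.
Step 9 — Reactive power: Q = Im(S) = 2.625 VAR.
Step 10 — Apparent power: |S| = 2.89 VA.
Step 11 — Power factor: PF = P/|S| = 0.4179 (lagging).

(a) P = 1.208 W  (b) Q = 2.625 VAR  (c) S = 2.89 VA  (d) PF = 0.4179 (lagging)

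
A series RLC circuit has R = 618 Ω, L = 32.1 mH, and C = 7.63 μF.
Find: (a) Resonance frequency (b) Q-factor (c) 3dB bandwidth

Step 1 — Resonance: ω₀ = 1/√(LC) = 1/√(0.0321·7.63e-06) = 2021 rad/s.
Step 2 — f₀ = ω₀/(2π) = 321.6 Hz.
Step 3 — Series Q: Q = ω₀L/R = 2021·0.0321/618 = 0.105.
Step 4 — Bandwidth: Δω = ω₀/Q = 1.925e+04 rad/s; BW = Δω/(2π) = 3064 Hz.

(a) f₀ = 321.6 Hz  (b) Q = 0.105  (c) BW = 3064 Hz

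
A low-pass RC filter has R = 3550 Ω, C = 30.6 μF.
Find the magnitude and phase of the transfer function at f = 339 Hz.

Step 1 — Angular frequency: ω = 2π·339 = 2130 rad/s.
Step 2 — Transfer function: H(jω) = 1/(1 + jωRC).
Step 3 — Denominator: 1 + jωRC = 1 + j·2130·3550·3.06e-05 = 1 + j231.4.
Step 4 — H = 1.868e-05 - j0.004322.
Step 5 — Magnitude: |H| = 0.004322 (-47.3 dB); phase: φ = -89.8°.

|H| = 0.004322 (-47.3 dB), φ = -89.8°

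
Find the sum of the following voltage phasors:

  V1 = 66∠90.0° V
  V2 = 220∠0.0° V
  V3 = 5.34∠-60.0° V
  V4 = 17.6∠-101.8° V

Step 1 — Convert each phasor to rectangular form:
  V1 = 66·(cos(90.0°) + j·sin(90.0°)) = 0 + j66 V
  V2 = 220·(cos(0.0°) + j·sin(0.0°)) = 220 V
  V3 = 5.34·(cos(-60.0°) + j·sin(-60.0°)) = 2.67 - j4.625 V
  V4 = 17.6·(cos(-101.8°) + j·sin(-101.8°)) = -3.599 - j17.23 V
Step 2 — Sum components: V_total = 219.1 + j44.15 V.
Step 3 — Convert to polar: |V_total| = 223.5 V, ∠V_total = 11.4°.

V_total = 223.5∠11.4° V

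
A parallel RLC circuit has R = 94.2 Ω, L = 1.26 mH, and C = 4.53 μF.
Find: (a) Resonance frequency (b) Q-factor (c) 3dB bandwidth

Step 1 — Resonance: ω₀ = 1/√(LC) = 1/√(0.00126·4.53e-06) = 1.324e+04 rad/s.
Step 2 — f₀ = ω₀/(2π) = 2107 Hz.
Step 3 — Parallel Q: Q = R/(ω₀L) = 94.2/(1.324e+04·0.00126) = 5.648.
Step 4 — Bandwidth: Δω = ω₀/Q = 2343 rad/s; BW = Δω/(2π) = 373 Hz.

(a) f₀ = 2107 Hz  (b) Q = 5.648  (c) BW = 373 Hz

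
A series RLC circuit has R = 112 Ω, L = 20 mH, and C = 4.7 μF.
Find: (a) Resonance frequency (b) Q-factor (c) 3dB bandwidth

Step 1 — Resonance: ω₀ = 1/√(LC) = 1/√(0.02·4.7e-06) = 3262 rad/s.
Step 2 — f₀ = ω₀/(2π) = 519.1 Hz.
Step 3 — Series Q: Q = ω₀L/R = 3262·0.02/112 = 0.5824.
Step 4 — Bandwidth: Δω = ω₀/Q = 5600 rad/s; BW = Δω/(2π) = 891.3 Hz.

(a) f₀ = 519.1 Hz  (b) Q = 0.5824  (c) BW = 891.3 Hz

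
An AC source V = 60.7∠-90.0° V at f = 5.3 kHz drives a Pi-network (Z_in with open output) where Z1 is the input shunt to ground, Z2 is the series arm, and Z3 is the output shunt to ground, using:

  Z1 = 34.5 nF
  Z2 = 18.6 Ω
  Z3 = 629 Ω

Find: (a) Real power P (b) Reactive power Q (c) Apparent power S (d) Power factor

Step 1 — Angular frequency: ω = 2π·f = 2π·5300 = 3.33e+04 rad/s.
Step 2 — Component impedances:
  Z1: Z = 1/(jωC) = -j/(ω·C) = 0 - j870.4 Ω
  Z2: Z = R = 18.6 Ω
  Z3: Z = R = 629 Ω
Step 3 — With open output, the series arm Z2 and the output shunt Z3 appear in series to ground: Z2 + Z3 = 647.6 Ω.
Step 4 — Parallel with input shunt Z1: Z_in = Z1 || (Z2 + Z3) = 416.8 - j310.1 Ω = 519.6∠-36.6° Ω.
Step 5 — Source phasor: V = 60.7∠-90.0° V = 0 - j60.7 V.
Step 6 — Current: I = V / Z = 0.06974 - j0.09373 A = 0.1168∠-53.4° A.
Step 7 — Complex power: S = V·I* = 5.689 - j4.233 VA.
Step 8 — Real power: P = Re(S) = 5.689 W.
Step 9 — Reactive power: Q = Im(S) = -4.233 VAR.
Step 10 — Apparent power: |S| = 7.091 VA.
Step 11 — Power factor: PF = P/|S| = 0.8023 (leading).

(a) P = 5.689 W  (b) Q = -4.233 VAR  (c) S = 7.091 VA  (d) PF = 0.8023 (leading)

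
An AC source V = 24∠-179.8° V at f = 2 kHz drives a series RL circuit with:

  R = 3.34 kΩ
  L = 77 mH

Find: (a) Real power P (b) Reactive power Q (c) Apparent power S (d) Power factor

Step 1 — Angular frequency: ω = 2π·f = 2π·2000 = 1.257e+04 rad/s.
Step 2 — Component impedances:
  R: Z = R = 3340 Ω
  L: Z = jωL = j·1.257e+04·0.077 = 0 + j967.6 Ω
Step 3 — Series combination: Z_total = R + L = 3340 + j967.6 Ω = 3477∠16.2° Ω.
Step 4 — Source phasor: V = 24∠-179.8° V = -24 - j0.08378 V.
Step 5 — Current: I = V / Z = -0.006636 + j0.001897 A = 0.006902∠164.0° A.
Step 6 — Complex power: S = V·I* = 0.1591 + j0.04609 VA.
Step 7 — Real power: P = Re(S) = 0.1591 W.
Step 8 — Reactive power: Q = Im(S) = 0.04609 VAR.
Step 9 — Apparent power: |S| = 0.1656 VA.
Step 10 — Power factor: PF = P/|S| = 0.9605 (lagging).

(a) P = 0.1591 W  (b) Q = 0.04609 VAR  (c) S = 0.1656 VA  (d) PF = 0.9605 (lagging)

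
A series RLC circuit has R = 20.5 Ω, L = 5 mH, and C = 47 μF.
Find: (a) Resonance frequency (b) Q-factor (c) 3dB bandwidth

Step 1 — Resonance: ω₀ = 1/√(LC) = 1/√(0.005·4.7e-05) = 2063 rad/s.
Step 2 — f₀ = ω₀/(2π) = 328.3 Hz.
Step 3 — Series Q: Q = ω₀L/R = 2063·0.005/20.5 = 0.5031.
Step 4 — Bandwidth: Δω = ω₀/Q = 4100 rad/s; BW = Δω/(2π) = 652.5 Hz.

(a) f₀ = 328.3 Hz  (b) Q = 0.5031  (c) BW = 652.5 Hz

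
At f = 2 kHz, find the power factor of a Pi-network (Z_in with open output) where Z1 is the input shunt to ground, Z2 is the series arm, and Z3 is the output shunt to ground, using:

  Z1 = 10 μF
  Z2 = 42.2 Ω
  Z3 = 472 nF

Step 1 — Angular frequency: ω = 2π·f = 2π·2000 = 1.257e+04 rad/s.
Step 2 — Component impedances:
  Z1: Z = 1/(jωC) = -j/(ω·C) = 0 - j7.958 Ω
  Z2: Z = R = 42.2 Ω
  Z3: Z = 1/(jωC) = -j/(ω·C) = 0 - j168.6 Ω
Step 3 — With open output, the series arm Z2 and the output shunt Z3 appear in series to ground: Z2 + Z3 = 42.2 - j168.6 Ω.
Step 4 — Parallel with input shunt Z1: Z_in = Z1 || (Z2 + Z3) = 0.0811 - j7.618 Ω = 7.619∠-89.4° Ω.
Step 5 — Power factor: PF = cos(φ) = Re(Z)/|Z| = 0.0811/7.619 = 0.01064.
Step 6 — Type: Im(Z) = -7.618 ⇒ leading (phase φ = -89.4°).

PF = 0.01064 (leading, φ = -89.4°)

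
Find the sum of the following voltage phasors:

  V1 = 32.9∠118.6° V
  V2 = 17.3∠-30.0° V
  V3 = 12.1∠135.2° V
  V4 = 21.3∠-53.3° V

Step 1 — Convert each phasor to rectangular form:
  V1 = 32.9·(cos(118.6°) + j·sin(118.6°)) = -15.75 + j28.89 V
  V2 = 17.3·(cos(-30.0°) + j·sin(-30.0°)) = 14.98 - j8.65 V
  V3 = 12.1·(cos(135.2°) + j·sin(135.2°)) = -8.586 + j8.526 V
  V4 = 21.3·(cos(-53.3°) + j·sin(-53.3°)) = 12.73 - j17.08 V
Step 2 — Sum components: V_total = 3.377 + j11.68 V.
Step 3 — Convert to polar: |V_total| = 12.16 V, ∠V_total = 73.9°.

V_total = 12.16∠73.9° V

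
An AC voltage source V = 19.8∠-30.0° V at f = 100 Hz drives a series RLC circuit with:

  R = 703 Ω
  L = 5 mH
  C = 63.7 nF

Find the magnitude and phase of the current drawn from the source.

Step 1 — Angular frequency: ω = 2π·f = 2π·100 = 628.3 rad/s.
Step 2 — Component impedances:
  R: Z = R = 703 Ω
  L: Z = jωL = j·628.3·0.005 = 0 + j3.142 Ω
  C: Z = 1/(jωC) = -j/(ω·C) = 0 - j2.499e+04 Ω
Step 3 — Series combination: Z_total = R + L + C = 703 - j2.498e+04 Ω = 2.499e+04∠-88.4° Ω.
Step 4 — Source phasor: V = 19.8∠-30.0° V = 17.15 - j9.9 V.
Step 5 — Ohm's law: I = V / Z_total = (17.15 - j9.9) / (703 - j2.498e+04) = 0.0004153 + j0.0006747 A.
Step 6 — Convert to polar: |I| = 0.0007923 A, ∠I = 58.4°.

I = 0.0007923∠58.4° A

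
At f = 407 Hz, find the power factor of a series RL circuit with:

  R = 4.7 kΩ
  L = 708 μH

Step 1 — Angular frequency: ω = 2π·f = 2π·407 = 2557 rad/s.
Step 2 — Component impedances:
  R: Z = R = 4700 Ω
  L: Z = jωL = j·2557·0.000708 = 0 + j1.811 Ω
Step 3 — Series combination: Z_total = R + L = 4700 + j1.811 Ω = 4700∠0.0° Ω.
Step 4 — Power factor: PF = cos(φ) = Re(Z)/|Z| = 4700/4700 = 1.
Step 5 — Type: Im(Z) = 1.811 ⇒ lagging (phase φ = 0.0°).

PF = 1 (lagging, φ = 0.0°)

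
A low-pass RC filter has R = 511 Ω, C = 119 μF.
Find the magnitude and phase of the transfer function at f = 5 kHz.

Step 1 — Angular frequency: ω = 2π·5000 = 3.142e+04 rad/s.
Step 2 — Transfer function: H(jω) = 1/(1 + jωRC).
Step 3 — Denominator: 1 + jωRC = 1 + j·3.142e+04·511·0.000119 = 1 + j1910.
Step 4 — H = 2.74e-07 - j0.0005235.
Step 5 — Magnitude: |H| = 0.0005235 (-65.6 dB); phase: φ = -90.0°.

|H| = 0.0005235 (-65.6 dB), φ = -90.0°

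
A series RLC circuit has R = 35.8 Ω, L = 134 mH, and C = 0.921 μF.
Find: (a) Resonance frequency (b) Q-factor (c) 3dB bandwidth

Step 1 — Resonance condition Im(Z)=0 gives ω₀ = 1/√(LC).
Step 2 — ω₀ = 1/√(0.134·9.21e-07) = 2847 rad/s.
Step 3 — f₀ = ω₀/(2π) = 453 Hz.
Step 4 — Series Q: Q = ω₀L/R = 2847·0.134/35.8 = 10.65.
Step 5 — 3dB bandwidth: Δω = ω₀/Q = 267.2 rad/s; BW = Δω/(2π) = 42.52 Hz.

(a) f₀ = 453 Hz  (b) Q = 10.65  (c) BW = 42.52 Hz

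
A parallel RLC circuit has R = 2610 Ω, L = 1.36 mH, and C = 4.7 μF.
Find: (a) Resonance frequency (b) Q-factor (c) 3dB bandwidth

Step 1 — Resonance: ω₀ = 1/√(LC) = 1/√(0.00136·4.7e-06) = 1.251e+04 rad/s.
Step 2 — f₀ = ω₀/(2π) = 1991 Hz.
Step 3 — Parallel Q: Q = R/(ω₀L) = 2610/(1.251e+04·0.00136) = 153.4.
Step 4 — Bandwidth: Δω = ω₀/Q = 81.52 rad/s; BW = Δω/(2π) = 12.97 Hz.

(a) f₀ = 1991 Hz  (b) Q = 153.4  (c) BW = 12.97 Hz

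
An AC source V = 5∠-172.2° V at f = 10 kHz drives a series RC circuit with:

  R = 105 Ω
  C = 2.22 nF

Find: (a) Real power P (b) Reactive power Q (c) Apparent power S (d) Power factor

Step 1 — Angular frequency: ω = 2π·f = 2π·1e+04 = 6.283e+04 rad/s.
Step 2 — Component impedances:
  R: Z = R = 105 Ω
  C: Z = 1/(jωC) = -j/(ω·C) = 0 - j7169 Ω
Step 3 — Series combination: Z_total = R + C = 105 - j7169 Ω = 7170∠-89.2° Ω.
Step 4 — Source phasor: V = 5∠-172.2° V = -4.954 - j0.6786 V.
Step 5 — Current: I = V / Z = 8.451e-05 - j0.0006922 A = 0.0006974∠-83.0° A.
Step 6 — Complex power: S = V·I* = 5.106e-05 - j0.003486 VA.
Step 7 — Real power: P = Re(S) = 5.106e-05 W.
Step 8 — Reactive power: Q = Im(S) = -0.003486 VAR.
Step 9 — Apparent power: |S| = 0.003487 VA.
Step 10 — Power factor: PF = P/|S| = 0.01464 (leading).

(a) P = 5.106e-05 W  (b) Q = -0.003486 VAR  (c) S = 0.003487 VA  (d) PF = 0.01464 (leading)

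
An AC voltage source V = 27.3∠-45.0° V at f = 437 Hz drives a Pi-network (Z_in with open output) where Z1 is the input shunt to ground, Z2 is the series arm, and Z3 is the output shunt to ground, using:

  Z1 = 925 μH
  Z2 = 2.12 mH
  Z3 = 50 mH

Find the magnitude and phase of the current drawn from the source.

Step 1 — Angular frequency: ω = 2π·f = 2π·437 = 2746 rad/s.
Step 2 — Component impedances:
  Z1: Z = jωL = j·2746·0.000925 = 0 + j2.54 Ω
  Z2: Z = jωL = j·2746·0.00212 = 0 + j5.821 Ω
  Z3: Z = jωL = j·2746·0.05 = 0 + j137.3 Ω
Step 3 — With open output, the series arm Z2 and the output shunt Z3 appear in series to ground: Z2 + Z3 = 0 + j143.1 Ω.
Step 4 — Parallel with input shunt Z1: Z_in = Z1 || (Z2 + Z3) = 0 + j2.496 Ω = 2.496∠90.0° Ω.
Step 5 — Source phasor: V = 27.3∠-45.0° V = 19.3 - j19.3 V.
Step 6 — Ohm's law: I = V / Z_total = (19.3 - j19.3) / (0 + j2.496) = -7.735 - j7.735 A.
Step 7 — Convert to polar: |I| = 10.94 A, ∠I = -135.0°.

I = 10.94∠-135.0° A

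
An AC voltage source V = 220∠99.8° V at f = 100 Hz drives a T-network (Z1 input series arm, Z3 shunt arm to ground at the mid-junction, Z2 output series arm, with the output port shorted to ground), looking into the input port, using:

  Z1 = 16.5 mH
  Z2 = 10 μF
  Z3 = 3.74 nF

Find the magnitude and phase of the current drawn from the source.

Step 1 — Angular frequency: ω = 2π·f = 2π·100 = 628.3 rad/s.
Step 2 — Component impedances:
  Z1: Z = jωL = j·628.3·0.0165 = 0 + j10.37 Ω
  Z2: Z = 1/(jωC) = -j/(ω·C) = 0 - j159.2 Ω
  Z3: Z = 1/(jωC) = -j/(ω·C) = 0 - j4.255e+05 Ω
Step 3 — With the output port shorted to ground, the output series arm Z2 runs from the junction to ground; the shunt arm Z3 also runs from the junction to ground. They appear in parallel: Z3 || Z2 = 0 - j159.1 Ω.
Step 4 — Series with input arm Z1: Z_in = Z1 + (Z3 || Z2) = 0 - j148.7 Ω = 148.7∠-90.0° Ω.
Step 5 — Source phasor: V = 220∠99.8° V = -37.45 + j216.8 V.
Step 6 — Ohm's law: I = V / Z_total = (-37.45 + j216.8) / (0 - j148.7) = -1.458 - j0.2518 A.
Step 7 — Convert to polar: |I| = 1.479 A, ∠I = -170.2°.

I = 1.479∠-170.2° A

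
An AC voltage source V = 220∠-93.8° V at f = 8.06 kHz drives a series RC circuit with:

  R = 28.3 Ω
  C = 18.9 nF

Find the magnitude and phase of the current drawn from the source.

Step 1 — Angular frequency: ω = 2π·f = 2π·8060 = 5.064e+04 rad/s.
Step 2 — Component impedances:
  R: Z = R = 28.3 Ω
  C: Z = 1/(jωC) = -j/(ω·C) = 0 - j1045 Ω
Step 3 — Series combination: Z_total = R + C = 28.3 - j1045 Ω = 1045∠-88.4° Ω.
Step 4 — Source phasor: V = 220∠-93.8° V = -14.58 - j219.5 V.
Step 5 — Ohm's law: I = V / Z_total = (-14.58 - j219.5) / (28.3 - j1045) = 0.2096 - j0.01963 A.
Step 6 — Convert to polar: |I| = 0.2105 A, ∠I = -5.4°.

I = 0.2105∠-5.4° A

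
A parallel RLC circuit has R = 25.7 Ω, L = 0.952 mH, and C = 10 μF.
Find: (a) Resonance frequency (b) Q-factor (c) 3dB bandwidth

Step 1 — Resonance: ω₀ = 1/√(LC) = 1/√(0.000952·1e-05) = 1.025e+04 rad/s.
Step 2 — f₀ = ω₀/(2π) = 1631 Hz.
Step 3 — Parallel Q: Q = R/(ω₀L) = 25.7/(1.025e+04·0.000952) = 2.634.
Step 4 — Bandwidth: Δω = ω₀/Q = 3891 rad/s; BW = Δω/(2π) = 619.3 Hz.

(a) f₀ = 1631 Hz  (b) Q = 2.634  (c) BW = 619.3 Hz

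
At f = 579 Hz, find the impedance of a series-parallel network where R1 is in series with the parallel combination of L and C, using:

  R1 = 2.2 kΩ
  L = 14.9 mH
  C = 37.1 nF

Step 1 — Angular frequency: ω = 2π·f = 2π·579 = 3638 rad/s.
Step 2 — Component impedances:
  R1: Z = R = 2200 Ω
  L: Z = jωL = j·3638·0.0149 = 0 + j54.21 Ω
  C: Z = 1/(jωC) = -j/(ω·C) = 0 - j7409 Ω
Step 3 — Parallel branch: L || C = 1/(1/L + 1/C) = 0 + j54.61 Ω.
Step 4 — Series with R1: Z_total = R1 + (L || C) = 2200 + j54.61 Ω = 2201∠1.4° Ω.

Z = 2200 + j54.61 Ω = 2201∠1.4° Ω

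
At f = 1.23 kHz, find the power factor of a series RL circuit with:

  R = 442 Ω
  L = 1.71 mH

Step 1 — Angular frequency: ω = 2π·f = 2π·1230 = 7728 rad/s.
Step 2 — Component impedances:
  R: Z = R = 442 Ω
  L: Z = jωL = j·7728·0.00171 = 0 + j13.22 Ω
Step 3 — Series combination: Z_total = R + L = 442 + j13.22 Ω = 442.2∠1.7° Ω.
Step 4 — Power factor: PF = cos(φ) = Re(Z)/|Z| = 442/442.198 = 0.9996.
Step 5 — Type: Im(Z) = 13.22 ⇒ lagging (phase φ = 1.7°).

PF = 0.9996 (lagging, φ = 1.7°)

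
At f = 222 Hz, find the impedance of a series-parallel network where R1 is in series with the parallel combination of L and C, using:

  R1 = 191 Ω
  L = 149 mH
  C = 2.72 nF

Step 1 — Angular frequency: ω = 2π·f = 2π·222 = 1395 rad/s.
Step 2 — Component impedances:
  R1: Z = R = 191 Ω
  L: Z = jωL = j·1395·0.149 = 0 + j207.8 Ω
  C: Z = 1/(jωC) = -j/(ω·C) = 0 - j2.636e+05 Ω
Step 3 — Parallel branch: L || C = 1/(1/L + 1/C) = 0 + j208 Ω.
Step 4 — Series with R1: Z_total = R1 + (L || C) = 191 + j208 Ω = 282.4∠47.4° Ω.

Z = 191 + j208 Ω = 282.4∠47.4° Ω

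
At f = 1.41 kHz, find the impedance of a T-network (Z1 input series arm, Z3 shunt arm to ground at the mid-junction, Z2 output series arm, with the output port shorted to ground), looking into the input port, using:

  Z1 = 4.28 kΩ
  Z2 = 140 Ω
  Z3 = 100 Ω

Step 1 — Angular frequency: ω = 2π·f = 2π·1410 = 8859 rad/s.
Step 2 — Component impedances:
  Z1: Z = R = 4280 Ω
  Z2: Z = R = 140 Ω
  Z3: Z = R = 100 Ω
Step 3 — With the output port shorted to ground, the output series arm Z2 runs from the junction to ground; the shunt arm Z3 also runs from the junction to ground. They appear in parallel: Z3 || Z2 = 58.33 Ω.
Step 4 — Series with input arm Z1: Z_in = Z1 + (Z3 || Z2) = 4338 Ω = 4338∠0.0° Ω.

Z = 4338 Ω = 4338∠0.0° Ω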